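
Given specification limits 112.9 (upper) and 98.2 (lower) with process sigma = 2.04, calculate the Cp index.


Cp = (USL - LSL) / (6 * sigma)
= (112.9 - 98.2) / (6 * 2.04)
= 14.7000 / 12.2400
= 1.2010

1.2010


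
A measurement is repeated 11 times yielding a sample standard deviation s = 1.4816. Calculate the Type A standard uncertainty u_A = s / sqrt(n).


u_A = s / sqrt(n)
u_A = 1.4816 / sqrt(11)
u_A = 1.4816 / 3.3166248
u_A = 0.4467

0.4467


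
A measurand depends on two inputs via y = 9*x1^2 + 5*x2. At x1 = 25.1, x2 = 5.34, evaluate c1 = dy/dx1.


y = 9*x1^2 + 5*x2
dy/dx1 = 2*9*x1
Evaluate at x1 = 25.1: c1 = 18 * 25.1
c1 = 451.8000

451.8000


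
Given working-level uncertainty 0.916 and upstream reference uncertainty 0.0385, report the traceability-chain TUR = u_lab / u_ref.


TUR = u_lab / u_ref
= 0.916 / 0.0385
= 23.7922

23.7922


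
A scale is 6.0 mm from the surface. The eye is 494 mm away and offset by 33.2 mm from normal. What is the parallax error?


error = h * offset / d
= 6.0 * 33.2 / 494
= 0.4032

0.4032


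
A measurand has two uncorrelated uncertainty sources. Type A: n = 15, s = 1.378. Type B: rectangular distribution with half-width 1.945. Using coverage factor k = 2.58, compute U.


u_A = s / sqrt(n) = 1.378 / sqrt(15) = 0.35579807
u_B = half_width / sqrt(3) = 1.945 / sqrt(3) = 1.1229463
uc = sqrt(u_A^2 + u_B^2) = sqrt(0.35579807^2 + 1.1229463^2) = 1.1779646
U = k * uc = 2.58 * 1.1779646
U = 3.0391

3.0391


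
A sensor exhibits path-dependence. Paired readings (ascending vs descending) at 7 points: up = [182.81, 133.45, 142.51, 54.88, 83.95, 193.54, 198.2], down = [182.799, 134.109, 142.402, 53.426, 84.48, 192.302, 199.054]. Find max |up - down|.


|182.81 - 182.799| = 0.0110
|133.45 - 134.109| = 0.6590
|142.51 - 142.402| = 0.1080
|54.88 - 53.426| = 1.4540
|83.95 - 84.48| = 0.5300
|193.54 - 192.302| = 1.2380
|198.2 - 199.054| = 0.8540
hysteresis = max(diffs) = 1.4540

1.4540


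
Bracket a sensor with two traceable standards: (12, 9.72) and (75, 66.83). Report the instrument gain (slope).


slope = (y2 - y1) / (x2 - x1)
= (66.83 - 9.72) / (75 - 12)
= 57.1100 / 63
= 0.9065

0.9065


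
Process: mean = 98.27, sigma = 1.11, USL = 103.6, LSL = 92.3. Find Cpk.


Cpu = (USL - mean) / (3*sigma) = (103.6 - 98.27) / (3*1.11) = 1.6006
Cpl = (mean - LSL) / (3*sigma) = (98.27 - 92.3) / (3*1.11) = 1.7928
Cpk = min(Cpu, Cpl) = 1.6006

1.6006


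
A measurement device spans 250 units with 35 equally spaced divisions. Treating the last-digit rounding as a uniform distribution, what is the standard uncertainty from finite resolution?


resolution = range / divisions
resolution = 250 / 35 = 7.1428571
u_res = resolution / (2*sqrt(3))
u_res = 7.1428571 / 3.4641016
u_res = 2.0620

2.0620


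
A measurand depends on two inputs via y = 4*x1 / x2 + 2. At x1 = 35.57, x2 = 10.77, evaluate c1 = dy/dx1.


y = 4*x1 / x2 + 2
dy/dx1 = 4/x2
Evaluate at x2 = 10.77: c1 = 4 / 10.77
c1 = 0.3714

0.3714


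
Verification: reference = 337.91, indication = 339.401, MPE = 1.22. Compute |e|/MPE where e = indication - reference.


e = indication - reference = 339.401 - 337.91 = 1.4910
|e| = 1.4910
ratio = |e| / MPE = 1.4910 / 1.22
ratio = 1.2221

1.2221


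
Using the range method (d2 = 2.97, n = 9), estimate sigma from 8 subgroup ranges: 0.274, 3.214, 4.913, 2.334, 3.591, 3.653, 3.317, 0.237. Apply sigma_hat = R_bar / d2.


R_bar = (0.274 + 3.214 + 4.913 + 2.334 + 3.591 + 3.653 + 3.317 + 0.237) / 8
R_bar = 21.533 / 8 = 2.691625
sigma_hat = R_bar / d2 = 2.691625 / 2.97 = 0.9063

0.9063


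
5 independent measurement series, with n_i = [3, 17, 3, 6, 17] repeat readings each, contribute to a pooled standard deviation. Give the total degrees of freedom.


nu = sum_i (n_i - 1)
nu = ((3 - 1) + (17 - 1) + (3 - 1) + (6 - 1) + (17 - 1))
nu = 2 + 16 + 2 + 5 + 16
nu = 41

41


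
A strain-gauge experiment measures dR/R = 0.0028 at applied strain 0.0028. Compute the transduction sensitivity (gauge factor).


GF = (dR/R) / epsilon
= 0.0028 / 0.0028
= 1.0000

1.0000


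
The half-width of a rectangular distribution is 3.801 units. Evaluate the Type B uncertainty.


u_B = half_width / sqrt(3)
u_B = 3.801 / 1.7320508
u_B = 2.1945

2.1945


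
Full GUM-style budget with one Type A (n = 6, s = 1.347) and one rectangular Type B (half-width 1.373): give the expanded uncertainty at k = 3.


u_A = s / sqrt(n) = 1.347 / sqrt(6) = 0.54991045
u_B = half_width / sqrt(3) = 1.373 / sqrt(3) = 0.79270192
uc = sqrt(u_A^2 + u_B^2) = sqrt(0.54991045^2 + 0.79270192^2) = 0.96476828
U = k * uc = 3 * 0.96476828
U = 2.8943

2.8943


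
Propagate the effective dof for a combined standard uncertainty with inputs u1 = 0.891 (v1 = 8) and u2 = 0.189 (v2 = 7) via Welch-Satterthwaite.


uc = sqrt(u1^2 + u2^2) = sqrt(0.891^2 + 0.189^2) = 0.9108249
v_eff = uc^4 / (u1^4/v1 + u2^4/v2)
= 0.9108249^4 / (0.891^4/8 + 0.189^4/7)
= 0.68823948 / 0.078963165
v_eff = 8.7160

8.7160


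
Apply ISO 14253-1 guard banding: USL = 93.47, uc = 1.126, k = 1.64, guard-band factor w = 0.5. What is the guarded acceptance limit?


U = k * uc = 1.64 * 1.126 = 1.84664
guard band g = w * U = 0.5 * 1.84664 = 0.92332
AL = USL - g = 93.47 - 0.92332
AL = 92.5467

92.5467


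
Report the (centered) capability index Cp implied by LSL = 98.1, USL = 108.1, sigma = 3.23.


Cp = (USL - LSL) / (6 * sigma)
= (108.1 - 98.1) / (6 * 3.23)
= 10.0000 / 19.3800
= 0.5160

0.5160


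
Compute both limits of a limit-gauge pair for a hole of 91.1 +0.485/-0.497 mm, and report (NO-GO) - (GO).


GO = nominal - lower_tol (smallest hole = maximum material condition)
GO = 91.1 - 0.497 = 90.603
NO-GO = nominal + upper_tol (largest hole = least material condition)
NO-GO = 91.1 + 0.485 = 91.585
spread = NO-GO - GO = 91.585 - 90.603 = 0.9820

0.9820


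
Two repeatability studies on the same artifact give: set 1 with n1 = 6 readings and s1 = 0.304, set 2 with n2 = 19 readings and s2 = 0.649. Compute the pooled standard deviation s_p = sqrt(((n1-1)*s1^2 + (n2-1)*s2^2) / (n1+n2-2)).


s_p = sqrt(((n1-1)*s1^2 + (n2-1)*s2^2) / (n1+n2-2))
numerator = (6-1)*0.304^2 + (19-1)*0.649^2 = 0.46208 + 7.581618 = 8.043698
denominator = 6 + 19 - 2 = 23
s_p^2 = 8.043698 / 23 = 0.349726
s_p = sqrt(0.349726) = 0.5914

0.5914


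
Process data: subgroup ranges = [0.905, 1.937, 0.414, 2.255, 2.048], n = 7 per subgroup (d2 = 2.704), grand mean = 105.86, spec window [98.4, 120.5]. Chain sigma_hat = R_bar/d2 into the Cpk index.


R_bar = (0.905 + 1.937 + 0.414 + 2.255 + 2.048) / 5 = 1.5118
sigma = R_bar / d2 = 1.5118 / 2.704 = 0.55909763
Cp = (USL - LSL)/(6*sigma) = (120.5 - 98.4)/(6*0.55909763) = 6.5880
Cpu = (120.5 - 105.86)/(3*0.55909763) = 8.7284
Cpl = (105.86 - 98.4)/(3*0.55909763) = 4.4476
Cpk = min(Cpu, Cpl) = 4.4476

4.4476


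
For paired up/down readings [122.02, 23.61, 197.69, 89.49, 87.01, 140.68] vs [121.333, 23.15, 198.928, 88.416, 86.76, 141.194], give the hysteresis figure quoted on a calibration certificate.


|122.02 - 121.333| = 0.6870
|23.61 - 23.15| = 0.4600
|197.69 - 198.928| = 1.2380
|89.49 - 88.416| = 1.0740
|87.01 - 86.76| = 0.2500
|140.68 - 141.194| = 0.5140
hysteresis = max(diffs) = 1.2380

1.2380


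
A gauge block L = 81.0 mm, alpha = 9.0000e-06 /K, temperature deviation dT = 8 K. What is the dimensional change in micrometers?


dL = L * alpha * dT
= 81.0 * 9.0000e-06 * 8
= 0.0058320 mm
dL_um = 0.0058320 * 1000 = 5.8320 um

5.8320


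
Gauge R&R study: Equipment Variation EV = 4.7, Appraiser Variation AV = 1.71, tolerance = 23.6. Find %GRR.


GRR = sqrt(EV^2 + AV^2) = sqrt(4.7^2 + 1.71^2) = 5.0014098
%GRR = GRR / tol * 100 = 5.0014098 / 23.6 * 100
%GRR = 21.1924

21.1924


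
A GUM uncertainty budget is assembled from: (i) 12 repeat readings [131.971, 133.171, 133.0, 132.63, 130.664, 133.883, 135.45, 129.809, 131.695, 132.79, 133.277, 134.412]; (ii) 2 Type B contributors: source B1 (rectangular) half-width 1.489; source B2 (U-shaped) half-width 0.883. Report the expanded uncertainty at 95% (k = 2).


mean = (131.971 + 133.171 + 133.0 + 132.63 + 130.664 + 133.883 + 135.45 + 129.809 + 131.695 + 132.79 + 133.277 + 134.412) / 12 = 132.7293333
s = sqrt(sum((x - mean)^2)/(n-1)) = 1.5546125
u_A = s / sqrt(n) = 1.5546125 / sqrt(12) = 0.44877797
u_B1 = 1.489 / sqrt(3) = 0.85967455
u_B2 = 0.883 / sqrt(2) = 0.62437529
uc = sqrt(0.44877797^2 + 0.85967455^2 + 0.62437529^2) = 1.1533805
U = k * uc = 2 * 1.1533805
U = 2.3068

2.3068


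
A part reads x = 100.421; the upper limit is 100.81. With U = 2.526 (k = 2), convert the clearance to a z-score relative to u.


u = U / k = 2.526 / 2 = 1.263
margin = |USL - x| = |100.81 - 100.421| = 0.389
z = margin / u = 0.389 / 1.263
z = 0.3080

0.3080


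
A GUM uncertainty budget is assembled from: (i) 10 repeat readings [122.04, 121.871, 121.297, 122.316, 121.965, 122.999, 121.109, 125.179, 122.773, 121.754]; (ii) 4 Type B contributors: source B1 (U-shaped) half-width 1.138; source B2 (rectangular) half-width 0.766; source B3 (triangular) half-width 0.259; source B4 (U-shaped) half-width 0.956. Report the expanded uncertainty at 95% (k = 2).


mean = (122.04 + 121.871 + 121.297 + 122.316 + 121.965 + 122.999 + 121.109 + 125.179 + 122.773 + 121.754) / 10 = 122.3303
s = sqrt(sum((x - mean)^2)/(n-1)) = 1.1584721
u_A = s / sqrt(n) = 1.1584721 / sqrt(10) = 0.36634104
u_B1 = 1.138 / sqrt(2) = 0.80468752
u_B2 = 0.766 / sqrt(3) = 0.44225031
u_B3 = 0.259 / sqrt(6) = 0.10573631
u_B4 = 0.956 / sqrt(2) = 0.67599408
uc = sqrt(0.36634104^2 + 0.80468752^2 + 0.44225031^2 + 0.10573631^2 + 0.67599408^2) = 1.2022734
U = k * uc = 2 * 1.2022734
U = 2.4045

2.4045


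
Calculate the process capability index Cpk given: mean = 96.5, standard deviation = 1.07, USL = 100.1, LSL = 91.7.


Cpu = (USL - mean) / (3*sigma) = (100.1 - 96.5) / (3*1.07) = 1.1215
Cpl = (mean - LSL) / (3*sigma) = (96.5 - 91.7) / (3*1.07) = 1.4953
Cpk = min(Cpu, Cpl) = 1.1215

1.1215


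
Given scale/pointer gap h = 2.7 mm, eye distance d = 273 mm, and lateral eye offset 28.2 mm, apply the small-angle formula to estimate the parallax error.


error = h * offset / d
= 2.7 * 28.2 / 273
= 0.2789

0.2789


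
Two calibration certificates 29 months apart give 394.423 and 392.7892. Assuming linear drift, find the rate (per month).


rate = (v2 - v1) / months
= (392.7892 - 394.423) / 29
= -1.6338 / 29
= -0.0563

-0.0563


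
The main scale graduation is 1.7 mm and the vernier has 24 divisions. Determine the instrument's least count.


LC = MSD / n_div
= 1.7 / 24
= 0.0708

0.0708


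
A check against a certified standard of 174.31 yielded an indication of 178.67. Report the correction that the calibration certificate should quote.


Correction = standard - reading
= 174.31 - 178.67
= -4.3600

-4.3600


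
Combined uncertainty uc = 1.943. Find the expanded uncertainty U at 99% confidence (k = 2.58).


U = k * uc
U = 2.58 * 1.943
U = 5.0129

5.0129


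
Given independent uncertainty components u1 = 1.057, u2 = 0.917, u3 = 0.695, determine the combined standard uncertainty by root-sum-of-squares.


uc = sqrt(1.057^2 + 0.917^2 + 0.695^2)
uc = sqrt(2.441163)
uc = 1.5624

1.5624


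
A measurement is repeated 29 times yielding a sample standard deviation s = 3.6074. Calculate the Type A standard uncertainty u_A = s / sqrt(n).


u_A = s / sqrt(n)
u_A = 3.6074 / sqrt(29)
u_A = 3.6074 / 5.3851648
u_A = 0.6699

0.6699


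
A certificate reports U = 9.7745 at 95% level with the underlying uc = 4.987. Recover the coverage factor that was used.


k = U / uc
k = 9.7745 / 4.987
k = 1.96

1.96


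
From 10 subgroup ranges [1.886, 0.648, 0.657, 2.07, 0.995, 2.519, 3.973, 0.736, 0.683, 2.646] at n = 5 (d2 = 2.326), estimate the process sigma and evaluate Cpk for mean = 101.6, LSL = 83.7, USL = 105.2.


R_bar = (1.886 + 0.648 + 0.657 + 2.07 + 0.995 + 2.519 + 3.973 + 0.736 + 0.683 + 2.646) / 10 = 1.6813
sigma = R_bar / d2 = 1.6813 / 2.326 = 0.72282889
Cp = (USL - LSL)/(6*sigma) = (105.2 - 83.7)/(6*0.72282889) = 4.9574
Cpu = (105.2 - 101.6)/(3*0.72282889) = 1.6601
Cpl = (101.6 - 83.7)/(3*0.72282889) = 8.2546
Cpk = min(Cpu, Cpl) = 1.6601

1.6601


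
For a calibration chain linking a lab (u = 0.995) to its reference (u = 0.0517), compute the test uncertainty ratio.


TUR = u_lab / u_ref
= 0.995 / 0.0517
= 19.2456

19.2456


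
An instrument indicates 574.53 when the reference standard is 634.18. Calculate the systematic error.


Systematic error = measured - true
= 574.53 - 634.18
= -59.6500

-59.6500


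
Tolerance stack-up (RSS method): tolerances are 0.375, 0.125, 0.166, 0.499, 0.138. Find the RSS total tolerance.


RSS = sqrt(0.375^2 + 0.125^2 + 0.166^2 + 0.499^2 + 0.138^2)
= sqrt(0.451851)
= 0.6722

0.6722


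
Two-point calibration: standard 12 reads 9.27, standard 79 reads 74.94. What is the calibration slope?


slope = (y2 - y1) / (x2 - x1)
= (74.94 - 9.27) / (79 - 12)
= 65.6700 / 67
= 0.9801

0.9801


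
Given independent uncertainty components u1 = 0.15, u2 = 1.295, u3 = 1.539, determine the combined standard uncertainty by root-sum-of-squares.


uc = sqrt(0.15^2 + 1.295^2 + 1.539^2)
uc = sqrt(4.068046)
uc = 2.0169

2.0169


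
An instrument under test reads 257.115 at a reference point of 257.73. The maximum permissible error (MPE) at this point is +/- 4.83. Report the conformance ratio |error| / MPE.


e = indication - reference = 257.115 - 257.73 = -0.6150
|e| = 0.6150
ratio = |e| / MPE = 0.6150 / 4.83
ratio = 0.1273

0.1273


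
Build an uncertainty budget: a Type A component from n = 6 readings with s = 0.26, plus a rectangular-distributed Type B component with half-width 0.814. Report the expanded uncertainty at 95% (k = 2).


u_A = s / sqrt(n) = 0.26 / sqrt(6) = 0.10614456
u_B = half_width / sqrt(3) = 0.814 / sqrt(3) = 0.46996312
uc = sqrt(u_A^2 + u_B^2) = sqrt(0.10614456^2 + 0.46996312^2) = 0.48180079
U = k * uc = 2 * 0.48180079
U = 0.9636

0.9636


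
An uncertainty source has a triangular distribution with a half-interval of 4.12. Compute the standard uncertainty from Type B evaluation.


u_B = half_width / sqrt(6)
u_B = 4.12 / 2.4494897
u_B = 1.6820

1.6820


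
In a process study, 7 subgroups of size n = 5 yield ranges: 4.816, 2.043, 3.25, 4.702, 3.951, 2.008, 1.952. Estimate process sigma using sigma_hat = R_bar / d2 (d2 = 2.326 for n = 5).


R_bar = (4.816 + 2.043 + 3.25 + 4.702 + 3.951 + 2.008 + 1.952) / 7
R_bar = 22.722 / 7 = 3.246
sigma_hat = R_bar / d2 = 3.246 / 2.326 = 1.3955

1.3955


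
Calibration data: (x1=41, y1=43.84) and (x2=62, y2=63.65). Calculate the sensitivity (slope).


slope = (y2 - y1) / (x2 - x1)
= (63.65 - 43.84) / (62 - 41)
= 19.8100 / 21
= 0.9433

0.9433


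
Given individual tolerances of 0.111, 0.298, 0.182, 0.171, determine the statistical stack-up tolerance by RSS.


RSS = sqrt(0.111^2 + 0.298^2 + 0.182^2 + 0.171^2)
= sqrt(0.16349)
= 0.4043

0.4043


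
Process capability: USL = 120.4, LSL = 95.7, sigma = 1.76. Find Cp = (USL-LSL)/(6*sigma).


Cp = (USL - LSL) / (6 * sigma)
= (120.4 - 95.7) / (6 * 1.76)
= 24.7000 / 10.5600
= 2.3390

2.3390


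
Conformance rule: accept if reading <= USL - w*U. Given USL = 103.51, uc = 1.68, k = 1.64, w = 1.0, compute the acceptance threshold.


U = k * uc = 1.64 * 1.68 = 2.7552
guard band g = w * U = 1.0 * 2.7552 = 2.7552
AL = USL - g = 103.51 - 2.7552
AL = 100.7548

100.7548


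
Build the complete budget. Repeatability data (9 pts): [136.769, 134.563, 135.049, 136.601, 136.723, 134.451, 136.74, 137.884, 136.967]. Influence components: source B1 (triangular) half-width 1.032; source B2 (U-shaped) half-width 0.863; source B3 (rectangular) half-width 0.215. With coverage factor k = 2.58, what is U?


mean = (136.769 + 134.563 + 135.049 + 136.601 + 136.723 + 134.451 + 136.74 + 137.884 + 136.967) / 9 = 136.1941111
s = sqrt(sum((x - mean)^2)/(n-1)) = 1.20089
u_A = s / sqrt(n) = 1.20089 / sqrt(9) = 0.40029667
u_B1 = 1.032 / sqrt(6) = 0.42131224
u_B2 = 0.863 / sqrt(2) = 0.61023315
u_B3 = 0.215 / sqrt(3) = 0.12413031
uc = sqrt(0.40029667^2 + 0.42131224^2 + 0.61023315^2 + 0.12413031^2) = 0.85178299
U = k * uc = 2.58 * 0.85178299
U = 2.1976

2.1976


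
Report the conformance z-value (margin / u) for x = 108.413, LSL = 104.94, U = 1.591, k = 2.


u = U / k = 1.591 / 2 = 0.7955
margin = |LSL - x| = |104.94 - 108.413| = 3.473
z = margin / u = 3.473 / 0.7955
z = 4.3658

4.3658


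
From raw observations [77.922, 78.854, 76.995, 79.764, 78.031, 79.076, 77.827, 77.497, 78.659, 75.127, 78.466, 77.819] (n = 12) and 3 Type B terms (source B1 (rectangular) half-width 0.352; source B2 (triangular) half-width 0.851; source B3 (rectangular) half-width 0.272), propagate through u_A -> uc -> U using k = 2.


mean = (77.922 + 78.854 + 76.995 + 79.764 + 78.031 + 79.076 + 77.827 + 77.497 + 78.659 + 75.127 + 78.466 + 77.819) / 12 = 78.00308333
s = sqrt(sum((x - mean)^2)/(n-1)) = 1.1769378
u_A = s / sqrt(n) = 1.1769378 / sqrt(12) = 0.33975268
u_B1 = 0.352 / sqrt(3) = 0.20322729
u_B2 = 0.851 / sqrt(6) = 0.3474193
u_B3 = 0.272 / sqrt(3) = 0.15703927
uc = sqrt(0.33975268^2 + 0.20322729^2 + 0.3474193^2 + 0.15703927^2) = 0.54963144
U = k * uc = 2 * 0.54963144
U = 1.0993

1.0993


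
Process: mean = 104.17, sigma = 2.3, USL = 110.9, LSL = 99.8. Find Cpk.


Cpu = (USL - mean) / (3*sigma) = (110.9 - 104.17) / (3*2.3) = 0.9754
Cpl = (mean - LSL) / (3*sigma) = (104.17 - 99.8) / (3*2.3) = 0.6333
Cpk = min(Cpu, Cpl) = 0.6333

0.6333


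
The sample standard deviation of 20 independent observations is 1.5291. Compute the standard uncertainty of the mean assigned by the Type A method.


u_A = s / sqrt(n)
u_A = 1.5291 / sqrt(20)
u_A = 1.5291 / 4.472136
u_A = 0.3419

0.3419


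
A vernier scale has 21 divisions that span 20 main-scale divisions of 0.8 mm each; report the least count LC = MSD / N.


LC = MSD / n_div
= 0.8 / 21
= 0.0381

0.0381


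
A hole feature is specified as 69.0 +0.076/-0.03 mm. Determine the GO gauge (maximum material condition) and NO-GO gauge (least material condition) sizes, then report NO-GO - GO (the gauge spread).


GO = nominal - lower_tol (smallest hole = maximum material condition)
GO = 69.0 - 0.03 = 68.97
NO-GO = nominal + upper_tol (largest hole = least material condition)
NO-GO = 69.0 + 0.076 = 69.076
spread = NO-GO - GO = 69.076 - 68.97 = 0.1060

0.1060


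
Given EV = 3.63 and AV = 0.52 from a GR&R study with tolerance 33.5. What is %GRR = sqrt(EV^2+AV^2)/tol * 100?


GRR = sqrt(EV^2 + AV^2) = sqrt(3.63^2 + 0.52^2) = 3.667056
%GRR = GRR / tol * 100 = 3.667056 / 33.5 * 100
%GRR = 10.9464

10.9464


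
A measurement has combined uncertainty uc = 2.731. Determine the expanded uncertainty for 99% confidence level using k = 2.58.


U = k * uc
U = 2.58 * 2.731
U = 7.0460

7.0460


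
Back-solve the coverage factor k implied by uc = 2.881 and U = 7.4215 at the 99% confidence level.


k = U / uc
k = 7.4215 / 2.881
k = 2.576

2.576


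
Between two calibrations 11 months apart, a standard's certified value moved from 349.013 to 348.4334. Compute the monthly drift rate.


rate = (v2 - v1) / months
= (348.4334 - 349.013) / 11
= -0.5796 / 11
= -0.0527

-0.0527


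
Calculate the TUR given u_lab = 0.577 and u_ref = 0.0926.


TUR = u_lab / u_ref
= 0.577 / 0.0926
= 6.2311

6.2311


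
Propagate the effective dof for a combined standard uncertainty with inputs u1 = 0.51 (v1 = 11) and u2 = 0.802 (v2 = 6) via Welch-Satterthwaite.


uc = sqrt(u1^2 + u2^2) = sqrt(0.51^2 + 0.802^2) = 0.95042306
v_eff = uc^4 / (u1^4/v1 + u2^4/v2)
= 0.95042306^4 / (0.51^4/11 + 0.802^4/6)
= 0.8159581 / 0.07510208
v_eff = 10.8647

10.8647


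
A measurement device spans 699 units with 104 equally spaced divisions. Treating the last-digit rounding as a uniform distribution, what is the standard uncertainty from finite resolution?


resolution = range / divisions
resolution = 699 / 104 = 6.7211538
u_res = resolution / (2*sqrt(3))
u_res = 6.7211538 / 3.4641016
u_res = 1.9402

1.9402


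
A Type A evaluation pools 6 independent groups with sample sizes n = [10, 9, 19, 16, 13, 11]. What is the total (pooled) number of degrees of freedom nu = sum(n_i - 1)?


nu = sum_i (n_i - 1)
nu = ((10 - 1) + (9 - 1) + (19 - 1) + (16 - 1) + (13 - 1) + (11 - 1))
nu = 9 + 8 + 18 + 15 + 12 + 10
nu = 72

72


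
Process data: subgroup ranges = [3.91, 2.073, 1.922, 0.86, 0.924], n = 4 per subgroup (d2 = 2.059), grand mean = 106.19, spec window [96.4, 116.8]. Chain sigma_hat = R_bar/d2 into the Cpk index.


R_bar = (3.91 + 2.073 + 1.922 + 0.86 + 0.924) / 5 = 1.9378
sigma = R_bar / d2 = 1.9378 / 2.059 = 0.94113647
Cp = (USL - LSL)/(6*sigma) = (116.8 - 96.4)/(6*0.94113647) = 3.6127
Cpu = (116.8 - 106.19)/(3*0.94113647) = 3.7579
Cpl = (106.19 - 96.4)/(3*0.94113647) = 3.4674
Cpk = min(Cpu, Cpl) = 3.4674

3.4674


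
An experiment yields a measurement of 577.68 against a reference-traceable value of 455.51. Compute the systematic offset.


Systematic error = measured - true
= 577.68 - 455.51
= 122.1700

122.1700


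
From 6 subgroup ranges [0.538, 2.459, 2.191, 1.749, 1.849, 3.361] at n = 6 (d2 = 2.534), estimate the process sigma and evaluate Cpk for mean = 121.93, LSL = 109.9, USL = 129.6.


R_bar = (0.538 + 2.459 + 2.191 + 1.749 + 1.849 + 3.361) / 6 = 2.0245
sigma = R_bar / d2 = 2.0245 / 2.534 = 0.79893449
Cp = (USL - LSL)/(6*sigma) = (129.6 - 109.9)/(6*0.79893449) = 4.1096
Cpu = (129.6 - 121.93)/(3*0.79893449) = 3.2001
Cpl = (121.93 - 109.9)/(3*0.79893449) = 5.0192
Cpk = min(Cpu, Cpl) = 3.2001

3.2001


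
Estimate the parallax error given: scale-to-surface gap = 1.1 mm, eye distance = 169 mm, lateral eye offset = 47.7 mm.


error = h * offset / d
= 1.1 * 47.7 / 169
= 0.3105

0.3105


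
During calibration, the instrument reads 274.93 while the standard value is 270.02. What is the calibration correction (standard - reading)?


Correction = standard - reading
= 270.02 - 274.93
= -4.9100

-4.9100


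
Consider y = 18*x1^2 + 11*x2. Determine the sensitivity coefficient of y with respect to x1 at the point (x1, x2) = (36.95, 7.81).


y = 18*x1^2 + 11*x2
dy/dx1 = 2*18*x1
Evaluate at x1 = 36.95: c1 = 36 * 36.95
c1 = 1330.2000

1330.2000


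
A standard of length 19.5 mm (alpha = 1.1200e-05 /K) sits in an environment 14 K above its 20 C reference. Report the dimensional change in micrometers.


dL = L * alpha * dT
= 19.5 * 1.1200e-05 * 14
= 0.0030576 mm
dL_um = 0.0030576 * 1000 = 3.0576 um

3.0576


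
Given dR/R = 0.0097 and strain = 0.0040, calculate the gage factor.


GF = (dR/R) / epsilon
= 0.0097 / 0.0040
= 2.4250

2.4250


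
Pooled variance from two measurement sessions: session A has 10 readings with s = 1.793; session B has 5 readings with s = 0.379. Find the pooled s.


s_p = sqrt(((n1-1)*s1^2 + (n2-1)*s2^2) / (n1+n2-2))
numerator = (10-1)*1.793^2 + (5-1)*0.379^2 = 28.933641 + 0.574564 = 29.508205
denominator = 10 + 5 - 2 = 13
s_p^2 = 29.508205 / 13 = 2.2698619
s_p = sqrt(2.2698619) = 1.5066

1.5066


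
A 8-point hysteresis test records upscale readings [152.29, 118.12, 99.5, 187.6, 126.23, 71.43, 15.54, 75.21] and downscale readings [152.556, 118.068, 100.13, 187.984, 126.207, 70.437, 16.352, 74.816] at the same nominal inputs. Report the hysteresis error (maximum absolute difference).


|152.29 - 152.556| = 0.2660
|118.12 - 118.068| = 0.0520
|99.5 - 100.13| = 0.6300
|187.6 - 187.984| = 0.3840
|126.23 - 126.207| = 0.0230
|71.43 - 70.437| = 0.9930
|15.54 - 16.352| = 0.8120
|75.21 - 74.816| = 0.3940
hysteresis = max(diffs) = 0.9930

0.9930


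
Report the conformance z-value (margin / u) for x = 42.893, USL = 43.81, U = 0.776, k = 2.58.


u = U / k = 0.776 / 2.58 = 0.30077519
margin = |USL - x| = |43.81 - 42.893| = 0.917
z = margin / u = 0.917 / 0.30077519
z = 3.0488

3.0488


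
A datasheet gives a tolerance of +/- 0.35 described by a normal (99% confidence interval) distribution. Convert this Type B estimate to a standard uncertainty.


u_B = half_width / 2.576
u_B = 0.35 / 2.576
u_B = 0.1359

0.1359


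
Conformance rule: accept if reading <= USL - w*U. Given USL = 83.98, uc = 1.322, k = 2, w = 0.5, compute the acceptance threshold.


U = k * uc = 2 * 1.322 = 2.644
guard band g = w * U = 0.5 * 2.644 = 1.322
AL = USL - g = 83.98 - 1.322
AL = 82.6580

82.6580


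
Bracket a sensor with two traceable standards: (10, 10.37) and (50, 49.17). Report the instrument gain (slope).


slope = (y2 - y1) / (x2 - x1)
= (49.17 - 10.37) / (50 - 10)
= 38.8000 / 40
= 0.9700

0.9700


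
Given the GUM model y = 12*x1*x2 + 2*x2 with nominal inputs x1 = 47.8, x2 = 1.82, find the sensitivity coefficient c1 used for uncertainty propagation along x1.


y = 12*x1*x2 + 2*x2
dy/dx1 = 12*x2
Evaluate at x2 = 1.82: c1 = 12 * 1.82
c1 = 21.8400

21.8400


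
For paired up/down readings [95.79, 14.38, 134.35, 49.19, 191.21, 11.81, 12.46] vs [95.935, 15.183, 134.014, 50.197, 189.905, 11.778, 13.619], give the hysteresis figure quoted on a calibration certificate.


|95.79 - 95.935| = 0.1450
|14.38 - 15.183| = 0.8030
|134.35 - 134.014| = 0.3360
|49.19 - 50.197| = 1.0070
|191.21 - 189.905| = 1.3050
|11.81 - 11.778| = 0.0320
|12.46 - 13.619| = 1.1590
hysteresis = max(diffs) = 1.3050

1.3050


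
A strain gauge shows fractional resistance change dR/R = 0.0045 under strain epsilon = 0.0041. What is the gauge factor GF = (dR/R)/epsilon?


GF = (dR/R) / epsilon
= 0.0045 / 0.0041
= 1.0976

1.0976


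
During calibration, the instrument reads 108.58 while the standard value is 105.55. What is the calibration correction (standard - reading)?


Correction = standard - reading
= 105.55 - 108.58
= -3.0300

-3.0300


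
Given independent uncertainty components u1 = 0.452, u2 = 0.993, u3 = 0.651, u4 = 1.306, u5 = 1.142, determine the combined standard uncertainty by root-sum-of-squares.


uc = sqrt(0.452^2 + 0.993^2 + 0.651^2 + 1.306^2 + 1.142^2)
uc = sqrt(4.623954)
uc = 2.1503

2.1503


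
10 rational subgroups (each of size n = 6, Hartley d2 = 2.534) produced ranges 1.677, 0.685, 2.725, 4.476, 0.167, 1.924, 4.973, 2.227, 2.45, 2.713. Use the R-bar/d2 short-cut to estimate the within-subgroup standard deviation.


R_bar = (1.677 + 0.685 + 2.725 + 4.476 + 0.167 + 1.924 + 4.973 + 2.227 + 2.45 + 2.713) / 10
R_bar = 24.017 / 10 = 2.4017
sigma_hat = R_bar / d2 = 2.4017 / 2.534 = 0.9478

0.9478


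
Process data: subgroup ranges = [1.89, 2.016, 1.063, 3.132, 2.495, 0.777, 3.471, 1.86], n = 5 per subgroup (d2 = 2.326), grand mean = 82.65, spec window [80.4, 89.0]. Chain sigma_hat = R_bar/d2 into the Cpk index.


R_bar = (1.89 + 2.016 + 1.063 + 3.132 + 2.495 + 0.777 + 3.471 + 1.86) / 8 = 2.088
sigma = R_bar / d2 = 2.088 / 2.326 = 0.89767842
Cp = (USL - LSL)/(6*sigma) = (89.0 - 80.4)/(6*0.89767842) = 1.5967
Cpu = (89.0 - 82.65)/(3*0.89767842) = 2.3579
Cpl = (82.65 - 80.4)/(3*0.89767842) = 0.8355
Cpk = min(Cpu, Cpl) = 0.8355

0.8355


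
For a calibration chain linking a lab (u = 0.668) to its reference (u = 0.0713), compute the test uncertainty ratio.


TUR = u_lab / u_ref
= 0.668 / 0.0713
= 9.3689

9.3689


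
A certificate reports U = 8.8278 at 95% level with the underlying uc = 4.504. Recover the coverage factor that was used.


k = U / uc
k = 8.8278 / 4.504
k = 1.96

1.96


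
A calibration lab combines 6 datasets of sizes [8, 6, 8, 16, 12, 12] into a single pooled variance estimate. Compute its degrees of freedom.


nu = sum_i (n_i - 1)
nu = ((8 - 1) + (6 - 1) + (8 - 1) + (16 - 1) + (12 - 1) + (12 - 1))
nu = 7 + 5 + 7 + 15 + 11 + 11
nu = 56

56


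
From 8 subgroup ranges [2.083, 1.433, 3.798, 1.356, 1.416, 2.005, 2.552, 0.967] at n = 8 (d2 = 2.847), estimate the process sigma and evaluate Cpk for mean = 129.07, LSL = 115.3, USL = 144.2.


R_bar = (2.083 + 1.433 + 3.798 + 1.356 + 1.416 + 2.005 + 2.552 + 0.967) / 8 = 1.95125
sigma = R_bar / d2 = 1.95125 / 2.847 = 0.68537057
Cp = (USL - LSL)/(6*sigma) = (144.2 - 115.3)/(6*0.68537057) = 7.0278
Cpu = (144.2 - 129.07)/(3*0.68537057) = 7.3585
Cpl = (129.07 - 115.3)/(3*0.68537057) = 6.6971
Cpk = min(Cpu, Cpl) = 6.6971

6.6971


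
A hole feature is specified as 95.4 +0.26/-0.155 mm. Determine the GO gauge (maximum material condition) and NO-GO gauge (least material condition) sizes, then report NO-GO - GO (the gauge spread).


GO = nominal - lower_tol (smallest hole = maximum material condition)
GO = 95.4 - 0.155 = 95.245
NO-GO = nominal + upper_tol (largest hole = least material condition)
NO-GO = 95.4 + 0.26 = 95.66
spread = NO-GO - GO = 95.66 - 95.245 = 0.4150

0.4150


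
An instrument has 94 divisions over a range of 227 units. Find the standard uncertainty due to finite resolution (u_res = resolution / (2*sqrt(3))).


resolution = range / divisions
resolution = 227 / 94 = 2.4148936
u_res = resolution / (2*sqrt(3))
u_res = 2.4148936 / 3.4641016
u_res = 0.6971

0.6971


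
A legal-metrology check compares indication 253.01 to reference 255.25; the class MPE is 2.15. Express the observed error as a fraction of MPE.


e = indication - reference = 253.01 - 255.25 = -2.2400
|e| = 2.2400
ratio = |e| / MPE = 2.2400 / 2.15
ratio = 1.0419

1.0419


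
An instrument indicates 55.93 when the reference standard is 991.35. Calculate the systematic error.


Systematic error = measured - true
= 55.93 - 991.35
= -935.4200

-935.4200


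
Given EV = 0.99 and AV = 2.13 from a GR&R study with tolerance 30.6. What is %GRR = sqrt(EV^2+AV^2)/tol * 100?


GRR = sqrt(EV^2 + AV^2) = sqrt(0.99^2 + 2.13^2) = 2.3488295
%GRR = GRR / tol * 100 = 2.3488295 / 30.6 * 100
%GRR = 7.6759

7.6759


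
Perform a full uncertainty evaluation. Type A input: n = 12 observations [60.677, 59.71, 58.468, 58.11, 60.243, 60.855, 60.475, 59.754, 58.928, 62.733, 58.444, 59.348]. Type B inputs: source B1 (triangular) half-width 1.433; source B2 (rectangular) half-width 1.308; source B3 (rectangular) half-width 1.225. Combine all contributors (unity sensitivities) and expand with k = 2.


mean = (60.677 + 59.71 + 58.468 + 58.11 + 60.243 + 60.855 + 60.475 + 59.754 + 58.928 + 62.733 + 58.444 + 59.348) / 12 = 59.81208333
s = sqrt(sum((x - mean)^2)/(n-1)) = 1.2996058
u_A = s / sqrt(n) = 1.2996058 / sqrt(12) = 0.37516388
u_B1 = 1.433 / sqrt(6) = 0.5850198
u_B2 = 1.308 / sqrt(3) = 0.75517415
u_B3 = 1.225 / sqrt(3) = 0.70725408
uc = sqrt(0.37516388^2 + 0.5850198^2 + 0.75517415^2 + 0.70725408^2) = 1.2463918
U = k * uc = 2 * 1.2463918
U = 2.4928

2.4928


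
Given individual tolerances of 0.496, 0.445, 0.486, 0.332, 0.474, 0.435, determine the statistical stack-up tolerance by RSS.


RSS = sqrt(0.496^2 + 0.445^2 + 0.486^2 + 0.332^2 + 0.474^2 + 0.435^2)
= sqrt(1.204362)
= 1.0974

1.0974


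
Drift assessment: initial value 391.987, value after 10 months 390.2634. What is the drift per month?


rate = (v2 - v1) / months
= (390.2634 - 391.987) / 10
= -1.7236 / 10
= -0.1724

-0.1724


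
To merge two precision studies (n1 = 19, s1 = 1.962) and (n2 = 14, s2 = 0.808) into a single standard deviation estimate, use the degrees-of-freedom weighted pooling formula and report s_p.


s_p = sqrt(((n1-1)*s1^2 + (n2-1)*s2^2) / (n1+n2-2))
numerator = (19-1)*1.962^2 + (14-1)*0.808^2 = 69.289992 + 8.487232 = 77.777224
denominator = 19 + 14 - 2 = 31
s_p^2 = 77.777224 / 31 = 2.5089427
s_p = sqrt(2.5089427) = 1.5840

1.5840


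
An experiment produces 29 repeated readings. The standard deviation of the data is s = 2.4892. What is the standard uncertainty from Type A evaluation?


u_A = s / sqrt(n)
u_A = 2.4892 / sqrt(29)
u_A = 2.4892 / 5.3851648
u_A = 0.4622

0.4622


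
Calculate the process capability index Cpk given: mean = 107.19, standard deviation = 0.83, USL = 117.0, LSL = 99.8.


Cpu = (USL - mean) / (3*sigma) = (117.0 - 107.19) / (3*0.83) = 3.9398
Cpl = (mean - LSL) / (3*sigma) = (107.19 - 99.8) / (3*0.83) = 2.9679
Cpk = min(Cpu, Cpl) = 2.9679

2.9679


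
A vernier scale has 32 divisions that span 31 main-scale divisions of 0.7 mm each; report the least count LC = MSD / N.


LC = MSD / n_div
= 0.7 / 32
= 0.0219

0.0219


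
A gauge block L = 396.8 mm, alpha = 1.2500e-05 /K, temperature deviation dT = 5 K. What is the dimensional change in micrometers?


dL = L * alpha * dT
= 396.8 * 1.2500e-05 * 5
= 0.0248000 mm
dL_um = 0.0248000 * 1000 = 24.8000 um

24.8000


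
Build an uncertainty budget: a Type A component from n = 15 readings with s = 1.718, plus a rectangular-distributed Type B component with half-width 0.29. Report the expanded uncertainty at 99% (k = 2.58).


u_A = s / sqrt(n) = 1.718 / sqrt(15) = 0.44358569
u_B = half_width / sqrt(3) = 0.29 / sqrt(3) = 0.16743158
uc = sqrt(u_A^2 + u_B^2) = sqrt(0.44358569^2 + 0.16743158^2) = 0.47413247
U = k * uc = 2.58 * 0.47413247
U = 1.2233

1.2233


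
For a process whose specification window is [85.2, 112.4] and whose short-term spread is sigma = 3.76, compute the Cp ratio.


Cp = (USL - LSL) / (6 * sigma)
= (112.4 - 85.2) / (6 * 3.76)
= 27.2000 / 22.5600
= 1.2057

1.2057


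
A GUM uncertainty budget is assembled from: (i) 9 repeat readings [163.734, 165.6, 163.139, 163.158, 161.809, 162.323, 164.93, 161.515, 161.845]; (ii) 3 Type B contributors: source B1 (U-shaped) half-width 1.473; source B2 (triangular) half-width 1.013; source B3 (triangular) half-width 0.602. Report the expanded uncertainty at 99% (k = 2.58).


mean = (163.734 + 165.6 + 163.139 + 163.158 + 161.809 + 162.323 + 164.93 + 161.515 + 161.845) / 9 = 163.117
s = sqrt(sum((x - mean)^2)/(n-1)) = 1.4300699
u_A = s / sqrt(n) = 1.4300699 / sqrt(9) = 0.47668997
u_B1 = 1.473 / sqrt(2) = 1.0415683
u_B2 = 1.013 / sqrt(6) = 0.41355552
u_B3 = 0.602 / sqrt(6) = 0.24576547
uc = sqrt(0.47668997^2 + 1.0415683^2 + 0.41355552^2 + 0.24576547^2) = 1.2423875
U = k * uc = 2.58 * 1.2423875
U = 3.2054

3.2054


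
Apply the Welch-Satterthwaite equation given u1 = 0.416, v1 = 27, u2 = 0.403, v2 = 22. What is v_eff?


uc = sqrt(u1^2 + u2^2) = sqrt(0.416^2 + 0.403^2) = 0.5791934
v_eff = uc^4 / (u1^4/v1 + u2^4/v2)
= 0.5791934^4 / (0.416^4/27 + 0.403^4/22)
= 0.11253676 / 0.0023081394
v_eff = 48.7565

48.7565


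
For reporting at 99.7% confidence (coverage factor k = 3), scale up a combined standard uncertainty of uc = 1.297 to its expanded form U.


U = k * uc
U = 3 * 1.297
U = 3.8910

3.8910


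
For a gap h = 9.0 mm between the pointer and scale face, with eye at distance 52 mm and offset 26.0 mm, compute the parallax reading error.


error = h * offset / d
= 9.0 * 26.0 / 52
= 4.5000

4.5000


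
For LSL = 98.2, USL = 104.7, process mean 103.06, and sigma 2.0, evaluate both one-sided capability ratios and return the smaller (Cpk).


Cpu = (USL - mean) / (3*sigma) = (104.7 - 103.06) / (3*2.0) = 0.2733
Cpl = (mean - LSL) / (3*sigma) = (103.06 - 98.2) / (3*2.0) = 0.8100
Cpk = min(Cpu, Cpl) = 0.2733

0.2733


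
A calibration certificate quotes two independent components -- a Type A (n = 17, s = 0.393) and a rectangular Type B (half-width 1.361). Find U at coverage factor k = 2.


u_A = s / sqrt(n) = 0.393 / sqrt(17) = 0.095316501
u_B = half_width / sqrt(3) = 1.361 / sqrt(3) = 0.78577372
uc = sqrt(u_A^2 + u_B^2) = sqrt(0.095316501^2 + 0.78577372^2) = 0.79153368
U = k * uc = 2 * 0.79153368
U = 1.5831

1.5831


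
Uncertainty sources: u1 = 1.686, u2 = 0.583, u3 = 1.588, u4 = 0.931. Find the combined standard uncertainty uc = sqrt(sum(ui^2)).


uc = sqrt(1.686^2 + 0.583^2 + 1.588^2 + 0.931^2)
uc = sqrt(6.57099)
uc = 2.5634

2.5634


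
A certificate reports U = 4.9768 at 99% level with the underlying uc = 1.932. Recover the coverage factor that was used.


k = U / uc
k = 4.9768 / 1.932
k = 2.576

2.576


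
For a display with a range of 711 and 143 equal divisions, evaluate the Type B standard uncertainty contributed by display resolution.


resolution = range / divisions
resolution = 711 / 143 = 4.972028
u_res = resolution / (2*sqrt(3))
u_res = 4.972028 / 3.4641016
u_res = 1.4353

1.4353


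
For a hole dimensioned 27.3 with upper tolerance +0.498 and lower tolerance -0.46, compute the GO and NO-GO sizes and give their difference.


GO = nominal - lower_tol (smallest hole = maximum material condition)
GO = 27.3 - 0.46 = 26.84
NO-GO = nominal + upper_tol (largest hole = least material condition)
NO-GO = 27.3 + 0.498 = 27.798
spread = NO-GO - GO = 27.798 - 26.84 = 0.9580

0.9580


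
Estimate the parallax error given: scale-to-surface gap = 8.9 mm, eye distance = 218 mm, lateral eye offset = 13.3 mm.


error = h * offset / d
= 8.9 * 13.3 / 218
= 0.5430

0.5430


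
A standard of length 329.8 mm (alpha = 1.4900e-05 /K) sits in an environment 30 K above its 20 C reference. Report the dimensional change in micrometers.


dL = L * alpha * dT
= 329.8 * 1.4900e-05 * 30
= 0.1474206 mm
dL_um = 0.1474206 * 1000 = 147.4206 um

147.4206


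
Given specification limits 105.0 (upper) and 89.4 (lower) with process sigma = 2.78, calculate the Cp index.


Cp = (USL - LSL) / (6 * sigma)
= (105.0 - 89.4) / (6 * 2.78)
= 15.6000 / 16.6800
= 0.9353

0.9353


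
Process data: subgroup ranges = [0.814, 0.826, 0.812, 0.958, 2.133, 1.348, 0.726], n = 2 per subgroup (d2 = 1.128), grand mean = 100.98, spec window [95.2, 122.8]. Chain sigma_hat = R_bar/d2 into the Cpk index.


R_bar = (0.814 + 0.826 + 0.812 + 0.958 + 2.133 + 1.348 + 0.726) / 7 = 1.0881429
sigma = R_bar / d2 = 1.0881429 / 1.128 = 0.96466569
Cp = (USL - LSL)/(6*sigma) = (122.8 - 95.2)/(6*0.96466569) = 4.7685
Cpu = (122.8 - 100.98)/(3*0.96466569) = 7.5397
Cpl = (100.98 - 95.2)/(3*0.96466569) = 1.9972
Cpk = min(Cpu, Cpl) = 1.9972

1.9972


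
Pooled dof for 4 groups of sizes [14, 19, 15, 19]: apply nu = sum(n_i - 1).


nu = sum_i (n_i - 1)
nu = ((14 - 1) + (19 - 1) + (15 - 1) + (19 - 1))
nu = 13 + 18 + 14 + 18
nu = 63

63


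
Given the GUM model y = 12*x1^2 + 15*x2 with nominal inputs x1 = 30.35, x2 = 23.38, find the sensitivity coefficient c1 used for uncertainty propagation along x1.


y = 12*x1^2 + 15*x2
dy/dx1 = 2*12*x1
Evaluate at x1 = 30.35: c1 = 24 * 30.35
c1 = 728.4000

728.4000


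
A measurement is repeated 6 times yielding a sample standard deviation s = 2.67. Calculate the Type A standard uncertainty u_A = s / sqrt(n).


u_A = s / sqrt(n)
u_A = 2.67 / sqrt(6)
u_A = 2.67 / 2.4494897
u_A = 1.0900

1.0900


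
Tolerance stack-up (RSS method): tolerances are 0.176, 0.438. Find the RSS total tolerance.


RSS = sqrt(0.176^2 + 0.438^2)
= sqrt(0.22282)
= 0.4720

0.4720


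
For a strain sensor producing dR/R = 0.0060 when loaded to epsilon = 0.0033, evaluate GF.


GF = (dR/R) / epsilon
= 0.0060 / 0.0033
= 1.8182

1.8182


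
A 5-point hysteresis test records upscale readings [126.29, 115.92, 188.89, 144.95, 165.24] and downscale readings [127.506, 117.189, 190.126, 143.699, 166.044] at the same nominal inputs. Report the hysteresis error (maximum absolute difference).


|126.29 - 127.506| = 1.2160
|115.92 - 117.189| = 1.2690
|188.89 - 190.126| = 1.2360
|144.95 - 143.699| = 1.2510
|165.24 - 166.044| = 0.8040
hysteresis = max(diffs) = 1.2690

1.2690


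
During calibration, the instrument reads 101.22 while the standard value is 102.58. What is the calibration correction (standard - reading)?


Correction = standard - reading
= 102.58 - 101.22
= 1.3600

1.3600


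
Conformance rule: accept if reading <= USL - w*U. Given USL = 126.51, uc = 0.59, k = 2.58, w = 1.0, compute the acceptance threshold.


U = k * uc = 2.58 * 0.59 = 1.5222
guard band g = w * U = 1.0 * 1.5222 = 1.5222
AL = USL - g = 126.51 - 1.5222
AL = 124.9878

124.9878


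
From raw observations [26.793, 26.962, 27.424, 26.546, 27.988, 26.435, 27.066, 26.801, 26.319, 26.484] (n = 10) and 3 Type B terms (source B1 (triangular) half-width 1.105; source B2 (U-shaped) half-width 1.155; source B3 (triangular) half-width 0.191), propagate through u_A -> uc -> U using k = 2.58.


mean = (26.793 + 26.962 + 27.424 + 26.546 + 27.988 + 26.435 + 27.066 + 26.801 + 26.319 + 26.484) / 10 = 26.8818
s = sqrt(sum((x - mean)^2)/(n-1)) = 0.51205638
u_A = s / sqrt(n) = 0.51205638 / sqrt(10) = 0.16192645
u_B1 = 1.105 / sqrt(6) = 0.45111436
u_B2 = 1.155 / sqrt(2) = 0.81670833
u_B3 = 0.191 / sqrt(6) = 0.077975423
uc = sqrt(0.16192645^2 + 0.45111436^2 + 0.81670833^2 + 0.077975423^2) = 0.95016683
U = k * uc = 2.58 * 0.95016683
U = 2.4514

2.4514
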